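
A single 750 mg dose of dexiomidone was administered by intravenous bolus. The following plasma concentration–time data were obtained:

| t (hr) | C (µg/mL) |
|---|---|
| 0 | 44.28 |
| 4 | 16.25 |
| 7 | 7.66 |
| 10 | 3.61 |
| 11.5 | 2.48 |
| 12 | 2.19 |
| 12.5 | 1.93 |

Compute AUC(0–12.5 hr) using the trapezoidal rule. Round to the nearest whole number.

AUC = 181 µg/mL·hr

Trapezoidal AUC_0→12.5:
  [0→4]: (44.28+16.25)/2 × 4 = 121.06
  [4→7]: (16.25+7.66)/2 × 3 = 35.865
  [7→10]: (7.66+3.61)/2 × 3 = 16.905
  [10→11.5]: (3.61+2.48)/2 × 1.5 = 4.5675
  [11.5→12]: (2.48+2.19)/2 × 0.5 = 1.1675
  [12→12.5]: (2.19+1.93)/2 × 0.5 = 1.03
  Sum = 180.595 µg/mL·hr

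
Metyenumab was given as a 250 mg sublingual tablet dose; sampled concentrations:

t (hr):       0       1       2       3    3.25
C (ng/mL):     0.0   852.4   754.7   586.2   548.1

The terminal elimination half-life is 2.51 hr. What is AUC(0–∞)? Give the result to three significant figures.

AUC = 4030 ng/mL·hr

Trapezoidal AUC_0→3.25:
  [0→1]: (0.0+852.4)/2 × 1 = 426.2
  [1→2]: (852.4+754.7)/2 × 1 = 803.55
  [2→3]: (754.7+586.2)/2 × 1 = 670.45
  [3→3.25]: (586.2+548.1)/2 × 0.25 = 141.7875
  Sum = 2041.9875 ng/mL·hr
k_e = ln2 / t½ = 0.693147 / 2.51 = 0.2762 hr^-1
Extrapolated tail: C_last / k_e = 548.1 / 0.2762 = 1984.432
AUC_0→∞ = 2041.9875 + 1984.432 = 4026.4195 ng/mL·hr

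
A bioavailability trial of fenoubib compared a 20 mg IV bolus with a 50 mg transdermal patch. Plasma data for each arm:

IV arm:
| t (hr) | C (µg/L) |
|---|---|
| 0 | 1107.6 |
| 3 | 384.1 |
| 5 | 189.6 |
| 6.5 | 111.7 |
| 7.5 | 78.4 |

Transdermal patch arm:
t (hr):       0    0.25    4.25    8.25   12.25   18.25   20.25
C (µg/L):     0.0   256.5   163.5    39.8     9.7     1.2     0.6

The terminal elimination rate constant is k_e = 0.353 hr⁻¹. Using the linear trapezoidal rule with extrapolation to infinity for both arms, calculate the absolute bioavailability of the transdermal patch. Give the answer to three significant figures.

F = 0.169

Trapezoidal AUC_0→7.5 (IV):
  [0→3]: (1107.6+384.1)/2 × 3 = 2237.55
  [3→5]: (384.1+189.6)/2 × 2 = 573.7
  [5→6.5]: (189.6+111.7)/2 × 1.5 = 225.975
  [6.5→7.5]: (111.7+78.4)/2 × 1 = 95.05
  Sum = 3132.275 µg/L·hr
IV tail: 78.4/0.353 = 222.096; AUC_iv,0→∞ = 3132.275 + 222.096 = 3354.371 µg/L·hr
Trapezoidal AUC_0→20.25 (transdermal patch):
  [0→0.25]: (0.0+256.5)/2 × 0.25 = 32.0625
  [0.25→4.25]: (256.5+163.5)/2 × 4 = 840.0
  [4.25→8.25]: (163.5+39.8)/2 × 4 = 406.6
  [8.25→12.25]: (39.8+9.7)/2 × 4 = 99.0
  [12.25→18.25]: (9.7+1.2)/2 × 6 = 32.7
  [18.25→20.25]: (1.2+0.6)/2 × 2 = 1.8
  Sum = 1412.1625 µg/L·hr
transdermal patch tail: 0.6/0.353 = 1.700; AUC_ev,0→∞ = 1412.1625 + 1.700 = 1413.8625 µg/L·hr
F = (AUC_ev/D_ev)/(AUC_iv/D_iv) = (1413.8625/50)/(3354.371/20) = 28.27725/167.71855 = 0.1686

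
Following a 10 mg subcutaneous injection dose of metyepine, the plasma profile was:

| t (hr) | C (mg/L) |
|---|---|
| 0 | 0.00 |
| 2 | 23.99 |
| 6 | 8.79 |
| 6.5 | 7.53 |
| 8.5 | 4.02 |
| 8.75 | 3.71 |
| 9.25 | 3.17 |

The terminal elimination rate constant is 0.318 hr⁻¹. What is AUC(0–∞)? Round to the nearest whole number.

AUC = 118 mg/L·hr

Trapezoidal AUC_0→9.25:
  [0→2]: (0.00+23.99)/2 × 2 = 23.99
  [2→6]: (23.99+8.79)/2 × 4 = 65.56
  [6→6.5]: (8.79+7.53)/2 × 0.5 = 4.08
  [6.5→8.5]: (7.53+4.02)/2 × 2 = 11.55
  [8.5→8.75]: (4.02+3.71)/2 × 0.25 = 0.96625
  [8.75→9.25]: (3.71+3.17)/2 × 0.5 = 1.72
  Sum = 107.86625 mg/L·hr
Extrapolated tail: C_last / k_e = 3.17 / 0.318 = 9.969
AUC_0→∞ = 107.86625 + 9.969 = 117.83525 mg/L·hr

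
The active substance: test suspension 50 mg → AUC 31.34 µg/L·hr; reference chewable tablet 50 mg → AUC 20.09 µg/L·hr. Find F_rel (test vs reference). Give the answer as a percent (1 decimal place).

F_rel = (AUC_test/D_test) / (AUC_ref/D_ref)
      = (31.34/50) / (20.09/50)
      = 0.6268 / 0.4018 = 1.5600 = 156.00%

F_rel = 156.0%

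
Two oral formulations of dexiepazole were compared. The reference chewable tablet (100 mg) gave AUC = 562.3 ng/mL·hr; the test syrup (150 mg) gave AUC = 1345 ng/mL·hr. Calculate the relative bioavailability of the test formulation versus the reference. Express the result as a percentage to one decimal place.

F_rel = (AUC_test/D_test) / (AUC_ref/D_ref)
      = (1345/150) / (562.3/100)
      = 8.96667 / 5.623 = 1.5946 = 159.46%

F_rel = 159.5%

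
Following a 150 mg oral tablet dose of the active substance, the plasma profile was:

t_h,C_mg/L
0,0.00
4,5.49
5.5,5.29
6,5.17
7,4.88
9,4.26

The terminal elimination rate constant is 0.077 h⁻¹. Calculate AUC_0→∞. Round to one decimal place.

AUC = 91.2 mg/L·h

Trapezoidal AUC_0→9:
  [0→4]: (0.00+5.49)/2 × 4 = 10.98
  [4→5.5]: (5.49+5.29)/2 × 1.5 = 8.085
  [5.5→6]: (5.29+5.17)/2 × 0.5 = 2.615
  [6→7]: (5.17+4.88)/2 × 1 = 5.025
  [7→9]: (4.88+4.26)/2 × 2 = 9.14
  Sum = 35.845 mg/L·h
Extrapolated tail: C_last / k_e = 4.26 / 0.077 = 55.325
AUC_0→∞ = 35.845 + 55.325 = 91.17 mg/L·h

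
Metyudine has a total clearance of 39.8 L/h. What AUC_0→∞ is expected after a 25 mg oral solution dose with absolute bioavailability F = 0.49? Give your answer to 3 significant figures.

AUC_0→∞ = F × Dose / CL
        = 0.49 × 25 / 39.8 = 0.307789 mg/L·h

AUC = 0.308 mg/L·h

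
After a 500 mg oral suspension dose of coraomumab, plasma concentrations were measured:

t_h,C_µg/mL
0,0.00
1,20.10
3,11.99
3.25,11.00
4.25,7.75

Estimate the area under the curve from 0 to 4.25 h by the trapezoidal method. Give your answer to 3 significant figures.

AUC = 54.4 µg/mL·h

Trapezoidal AUC_0→4.25:
  [0→1]: (0.00+20.10)/2 × 1 = 10.05
  [1→3]: (20.10+11.99)/2 × 2 = 32.09
  [3→3.25]: (11.99+11.00)/2 × 0.25 = 2.87375
  [3.25→4.25]: (11.00+7.75)/2 × 1 = 9.375
  Sum = 54.38875 µg/mL·h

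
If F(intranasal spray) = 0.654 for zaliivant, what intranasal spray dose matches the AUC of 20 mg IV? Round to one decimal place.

D_intranasal = 30.6 mg

For equal systemic exposure: F × D_ev = D_iv
D_ev = D_iv / F = 20 / 0.654 = 30.581 mg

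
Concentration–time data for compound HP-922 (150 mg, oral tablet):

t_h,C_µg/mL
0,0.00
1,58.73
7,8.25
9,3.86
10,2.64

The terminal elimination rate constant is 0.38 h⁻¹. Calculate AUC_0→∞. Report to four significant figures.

AUC = 252.6 µg/mL·h

Trapezoidal AUC_0→10:
  [0→1]: (0.00+58.73)/2 × 1 = 29.365
  [1→7]: (58.73+8.25)/2 × 6 = 200.94
  [7→9]: (8.25+3.86)/2 × 2 = 12.11
  [9→10]: (3.86+2.64)/2 × 1 = 3.25
  Sum = 245.665 µg/mL·h
Extrapolated tail: C_last / k_e = 2.64 / 0.38 = 6.947
AUC_0→∞ = 245.665 + 6.947 = 252.612 µg/mL·h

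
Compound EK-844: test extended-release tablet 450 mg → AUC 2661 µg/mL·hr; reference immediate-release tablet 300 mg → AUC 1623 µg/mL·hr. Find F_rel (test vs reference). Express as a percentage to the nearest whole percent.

F_rel = (AUC_test/D_test) / (AUC_ref/D_ref)
      = (2661/450) / (1623/300)
      = 5.91333 / 5.41 = 1.0930 = 109.30%

F_rel = 109%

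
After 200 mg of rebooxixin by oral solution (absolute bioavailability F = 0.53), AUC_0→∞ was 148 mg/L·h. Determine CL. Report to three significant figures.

CL = F × Dose / AUC_0→∞
   = 0.53 × 200 / 148 = 0.716216 L/h

CL = 0.716 L/h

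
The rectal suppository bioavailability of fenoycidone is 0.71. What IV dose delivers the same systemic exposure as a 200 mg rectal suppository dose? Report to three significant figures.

D_iv = 142 mg

Systemic exposure from an extravascular dose = F × D_ev, so the equivalent IV dose is F × D_ev.
D_iv = F × D_ev = 0.71 × 200 = 142 mg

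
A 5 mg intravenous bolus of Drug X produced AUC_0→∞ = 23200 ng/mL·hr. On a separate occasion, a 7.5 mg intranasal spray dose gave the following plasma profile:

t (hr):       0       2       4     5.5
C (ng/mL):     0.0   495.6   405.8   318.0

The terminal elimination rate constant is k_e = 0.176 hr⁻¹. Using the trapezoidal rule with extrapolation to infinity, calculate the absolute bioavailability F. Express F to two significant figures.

Trapezoidal AUC_0→5.5 (intranasal spray):
  [0→2]: (0.0+495.6)/2 × 2 = 495.6
  [2→4]: (495.6+405.8)/2 × 2 = 901.4
  [4→5.5]: (405.8+318.0)/2 × 1.5 = 542.85
  Sum = 1939.85 ng/mL·hr
Tail: C_last/k_e = 318.0/0.176 = 1806.818
AUC_0→∞ (intranasal spray) = 1939.85 + 1806.818 = 3746.668 ng/mL·hr
F = (AUC_ev/D_ev)/(AUC_iv/D_iv) = (3746.668/7.5)/(23200/5) = 499.556/4640 = 0.1077

F = 0.11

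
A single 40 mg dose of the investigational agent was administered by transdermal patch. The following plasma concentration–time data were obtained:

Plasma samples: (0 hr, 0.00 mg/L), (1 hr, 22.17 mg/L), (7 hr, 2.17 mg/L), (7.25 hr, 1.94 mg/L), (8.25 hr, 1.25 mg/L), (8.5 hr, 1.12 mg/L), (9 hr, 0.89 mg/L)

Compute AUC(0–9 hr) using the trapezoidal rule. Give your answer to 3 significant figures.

Trapezoidal AUC_0→9:
  [0→1]: (0.00+22.17)/2 × 1 = 11.085
  [1→7]: (22.17+2.17)/2 × 6 = 73.02
  [7→7.25]: (2.17+1.94)/2 × 0.25 = 0.51375
  [7.25→8.25]: (1.94+1.25)/2 × 1 = 1.595
  [8.25→8.5]: (1.25+1.12)/2 × 0.25 = 0.29625
  [8.5→9]: (1.12+0.89)/2 × 0.5 = 0.5025
  Sum = 87.0125 mg/L·hr

AUC = 87.0 mg/L·hr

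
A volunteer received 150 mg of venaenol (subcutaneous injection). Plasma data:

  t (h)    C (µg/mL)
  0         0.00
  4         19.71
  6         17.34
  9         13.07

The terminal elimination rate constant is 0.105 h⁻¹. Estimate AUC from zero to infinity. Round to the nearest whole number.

AUC = 247 µg/mL·h

Trapezoidal AUC_0→9:
  [0→4]: (0.00+19.71)/2 × 4 = 39.42
  [4→6]: (19.71+17.34)/2 × 2 = 37.05
  [6→9]: (17.34+13.07)/2 × 3 = 45.615
  Sum = 122.085 µg/mL·h
Extrapolated tail: C_last / k_e = 13.07 / 0.105 = 124.476
AUC_0→∞ = 122.085 + 124.476 = 246.561 µg/mL·h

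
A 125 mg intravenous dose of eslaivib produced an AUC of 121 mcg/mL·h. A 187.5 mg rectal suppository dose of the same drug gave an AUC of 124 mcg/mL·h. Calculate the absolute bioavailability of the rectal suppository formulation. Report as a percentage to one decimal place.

F = (AUC_ev / D_ev) / (AUC_iv / D_iv)
  = (124/187.5) / (121/125)
  = 0.661333 / 0.968 = 0.6832
  = 68.32%

F = 68.3%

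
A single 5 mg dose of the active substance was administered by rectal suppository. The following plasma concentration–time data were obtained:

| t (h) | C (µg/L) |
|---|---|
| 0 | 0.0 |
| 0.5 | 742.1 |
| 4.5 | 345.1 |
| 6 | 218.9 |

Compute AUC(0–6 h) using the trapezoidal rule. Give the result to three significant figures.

AUC = 2780 µg/L·h

Trapezoidal AUC_0→6:
  [0→0.5]: (0.0+742.1)/2 × 0.5 = 185.525
  [0.5→4.5]: (742.1+345.1)/2 × 4 = 2174.4
  [4.5→6]: (345.1+218.9)/2 × 1.5 = 423.0
  Sum = 2782.925 µg/L·h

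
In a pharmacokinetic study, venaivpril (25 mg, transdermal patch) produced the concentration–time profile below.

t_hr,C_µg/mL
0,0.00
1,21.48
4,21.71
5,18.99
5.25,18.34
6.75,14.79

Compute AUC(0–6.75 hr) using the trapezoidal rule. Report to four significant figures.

Trapezoidal AUC_0→6.75:
  [0→1]: (0.00+21.48)/2 × 1 = 10.74
  [1→4]: (21.48+21.71)/2 × 3 = 64.785
  [4→5]: (21.71+18.99)/2 × 1 = 20.35
  [5→5.25]: (18.99+18.34)/2 × 0.25 = 4.66625
  [5.25→6.75]: (18.34+14.79)/2 × 1.5 = 24.8475
  Sum = 125.38875 µg/mL·hr

AUC = 125.4 µg/mL·hr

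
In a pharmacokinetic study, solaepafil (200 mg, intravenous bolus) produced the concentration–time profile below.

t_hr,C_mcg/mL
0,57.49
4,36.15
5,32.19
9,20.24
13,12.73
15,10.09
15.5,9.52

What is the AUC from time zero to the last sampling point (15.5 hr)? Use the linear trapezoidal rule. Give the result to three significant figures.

Trapezoidal AUC_0→15.5:
  [0→4]: (57.49+36.15)/2 × 4 = 187.28
  [4→5]: (36.15+32.19)/2 × 1 = 34.17
  [5→9]: (32.19+20.24)/2 × 4 = 104.86
  [9→13]: (20.24+12.73)/2 × 4 = 65.94
  [13→15]: (12.73+10.09)/2 × 2 = 22.82
  [15→15.5]: (10.09+9.52)/2 × 0.5 = 4.9025
  Sum = 419.9725 mcg/mL·hr

AUC = 420 mcg/mL·hr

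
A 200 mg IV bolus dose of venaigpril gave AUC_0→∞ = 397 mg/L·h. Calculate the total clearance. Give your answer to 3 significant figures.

CL = Dose_iv / AUC_0→∞
   = 200 / 397 = 0.503778 L/h

CL = 0.504 L/h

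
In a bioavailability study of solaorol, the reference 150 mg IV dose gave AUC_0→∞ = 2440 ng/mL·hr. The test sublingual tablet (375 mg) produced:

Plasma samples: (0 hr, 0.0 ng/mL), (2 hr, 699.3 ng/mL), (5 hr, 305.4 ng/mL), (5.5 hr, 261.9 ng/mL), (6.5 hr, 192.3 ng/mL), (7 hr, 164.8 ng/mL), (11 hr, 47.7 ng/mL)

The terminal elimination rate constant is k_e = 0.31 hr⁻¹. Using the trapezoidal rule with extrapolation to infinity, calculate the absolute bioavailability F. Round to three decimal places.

Trapezoidal AUC_0→11 (sublingual tablet):
  [0→2]: (0.0+699.3)/2 × 2 = 699.3
  [2→5]: (699.3+305.4)/2 × 3 = 1507.05
  [5→5.5]: (305.4+261.9)/2 × 0.5 = 141.825
  [5.5→6.5]: (261.9+192.3)/2 × 1 = 227.1
  [6.5→7]: (192.3+164.8)/2 × 0.5 = 89.275
  [7→11]: (164.8+47.7)/2 × 4 = 425.0
  Sum = 3089.55 ng/mL·hr
Tail: C_last/k_e = 47.7/0.31 = 153.871
AUC_0→∞ (sublingual tablet) = 3089.55 + 153.871 = 3243.421 ng/mL·hr
F = (AUC_ev/D_ev)/(AUC_iv/D_iv) = (3243.421/375)/(2440/150) = 8.64912/16.2667 = 0.5317

F = 0.532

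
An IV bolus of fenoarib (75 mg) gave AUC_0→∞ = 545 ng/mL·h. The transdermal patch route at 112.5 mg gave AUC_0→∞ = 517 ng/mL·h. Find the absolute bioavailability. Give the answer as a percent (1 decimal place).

F = 63.2%

F = (AUC_ev / D_ev) / (AUC_iv / D_iv)
  = (517/112.5) / (545/75)
  = 4.59556 / 7.26667 = 0.6324
  = 63.24%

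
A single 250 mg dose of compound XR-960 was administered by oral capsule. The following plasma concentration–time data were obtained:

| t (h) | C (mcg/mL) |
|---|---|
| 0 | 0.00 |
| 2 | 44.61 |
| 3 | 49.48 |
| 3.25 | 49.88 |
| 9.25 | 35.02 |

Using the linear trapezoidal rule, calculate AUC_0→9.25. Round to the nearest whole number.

Trapezoidal AUC_0→9.25:
  [0→2]: (0.00+44.61)/2 × 2 = 44.61
  [2→3]: (44.61+49.48)/2 × 1 = 47.045
  [3→3.25]: (49.48+49.88)/2 × 0.25 = 12.42
  [3.25→9.25]: (49.88+35.02)/2 × 6 = 254.7
  Sum = 358.775 mcg/mL·h

AUC = 359 mcg/mL·h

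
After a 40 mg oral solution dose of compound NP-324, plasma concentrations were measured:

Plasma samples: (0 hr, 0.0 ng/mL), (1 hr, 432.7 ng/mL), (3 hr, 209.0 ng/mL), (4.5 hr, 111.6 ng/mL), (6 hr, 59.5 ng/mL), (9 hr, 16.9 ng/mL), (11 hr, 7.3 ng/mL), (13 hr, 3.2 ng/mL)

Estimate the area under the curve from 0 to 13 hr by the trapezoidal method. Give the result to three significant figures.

Trapezoidal AUC_0→13:
  [0→1]: (0.0+432.7)/2 × 1 = 216.35
  [1→3]: (432.7+209.0)/2 × 2 = 641.7
  [3→4.5]: (209.0+111.6)/2 × 1.5 = 240.45
  [4.5→6]: (111.6+59.5)/2 × 1.5 = 128.325
  [6→9]: (59.5+16.9)/2 × 3 = 114.6
  [9→11]: (16.9+7.3)/2 × 2 = 24.2
  [11→13]: (7.3+3.2)/2 × 2 = 10.5
  Sum = 1376.125 ng/mL·hr

AUC = 1380 ng/mL·hr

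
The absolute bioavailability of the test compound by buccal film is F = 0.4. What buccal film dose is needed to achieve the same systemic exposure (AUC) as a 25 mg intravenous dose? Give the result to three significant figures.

For equal systemic exposure: F × D_ev = D_iv
D_ev = D_iv / F = 25 / 0.4 = 62.5 mg

D_buccal = 62.5 mg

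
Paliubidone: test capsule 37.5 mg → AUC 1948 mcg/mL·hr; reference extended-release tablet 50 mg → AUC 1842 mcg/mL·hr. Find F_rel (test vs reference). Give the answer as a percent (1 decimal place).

F_rel = (AUC_test/D_test) / (AUC_ref/D_ref)
      = (1948/37.5) / (1842/50)
      = 51.9467 / 36.84 = 1.4101 = 141.01%

F_rel = 141.0%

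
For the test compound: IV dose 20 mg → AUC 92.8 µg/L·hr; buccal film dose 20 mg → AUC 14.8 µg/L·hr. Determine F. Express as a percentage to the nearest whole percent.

F = 16%

F = (AUC_ev / D_ev) / (AUC_iv / D_iv)
  = (14.8/20) / (92.8/20)
  = 0.74 / 4.64 = 0.1595
  = 15.95%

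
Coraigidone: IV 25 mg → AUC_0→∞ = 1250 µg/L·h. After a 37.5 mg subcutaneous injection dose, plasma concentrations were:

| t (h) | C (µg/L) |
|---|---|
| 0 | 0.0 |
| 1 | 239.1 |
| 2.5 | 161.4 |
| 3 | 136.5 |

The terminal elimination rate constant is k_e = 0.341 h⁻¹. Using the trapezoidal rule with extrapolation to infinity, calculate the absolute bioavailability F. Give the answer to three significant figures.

Trapezoidal AUC_0→3 (subcutaneous injection):
  [0→1]: (0.0+239.1)/2 × 1 = 119.55
  [1→2.5]: (239.1+161.4)/2 × 1.5 = 300.375
  [2.5→3]: (161.4+136.5)/2 × 0.5 = 74.475
  Sum = 494.4 µg/L·h
Tail: C_last/k_e = 136.5/0.341 = 400.293
AUC_0→∞ (subcutaneous injection) = 494.4 + 400.293 = 894.693 µg/L·h
F = (AUC_ev/D_ev)/(AUC_iv/D_iv) = (894.693/37.5)/(1250/25) = 23.85848/50 = 0.4772

F = 0.477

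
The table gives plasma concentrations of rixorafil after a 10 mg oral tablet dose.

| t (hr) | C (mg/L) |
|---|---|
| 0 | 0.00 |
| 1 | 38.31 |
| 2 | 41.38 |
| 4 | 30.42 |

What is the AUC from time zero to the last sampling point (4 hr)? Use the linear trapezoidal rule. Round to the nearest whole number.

AUC = 131 mg/L·hr

Trapezoidal AUC_0→4:
  [0→1]: (0.00+38.31)/2 × 1 = 19.155
  [1→2]: (38.31+41.38)/2 × 1 = 39.845
  [2→4]: (41.38+30.42)/2 × 2 = 71.8
  Sum = 130.8 mg/L·hr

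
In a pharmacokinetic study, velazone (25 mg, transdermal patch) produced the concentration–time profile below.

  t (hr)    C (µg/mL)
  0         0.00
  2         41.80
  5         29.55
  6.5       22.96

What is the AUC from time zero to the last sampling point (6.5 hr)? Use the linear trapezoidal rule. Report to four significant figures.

Trapezoidal AUC_0→6.5:
  [0→2]: (0.00+41.80)/2 × 2 = 41.8
  [2→5]: (41.80+29.55)/2 × 3 = 107.025
  [5→6.5]: (29.55+22.96)/2 × 1.5 = 39.3825
  Sum = 188.2075 µg/mL·hr

AUC = 188.2 µg/mL·hr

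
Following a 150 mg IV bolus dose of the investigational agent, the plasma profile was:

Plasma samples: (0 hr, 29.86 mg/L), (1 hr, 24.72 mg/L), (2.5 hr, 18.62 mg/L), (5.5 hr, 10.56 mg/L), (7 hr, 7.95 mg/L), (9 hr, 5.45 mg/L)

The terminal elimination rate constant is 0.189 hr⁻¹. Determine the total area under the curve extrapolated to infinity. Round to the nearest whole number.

Trapezoidal AUC_0→9:
  [0→1]: (29.86+24.72)/2 × 1 = 27.29
  [1→2.5]: (24.72+18.62)/2 × 1.5 = 32.505
  [2.5→5.5]: (18.62+10.56)/2 × 3 = 43.77
  [5.5→7]: (10.56+7.95)/2 × 1.5 = 13.8825
  [7→9]: (7.95+5.45)/2 × 2 = 13.4
  Sum = 130.8475 mg/L·hr
Extrapolated tail: C_last / k_e = 5.45 / 0.189 = 28.836
AUC_0→∞ = 130.8475 + 28.836 = 159.6835 mg/L·hr

AUC = 160 mg/L·hr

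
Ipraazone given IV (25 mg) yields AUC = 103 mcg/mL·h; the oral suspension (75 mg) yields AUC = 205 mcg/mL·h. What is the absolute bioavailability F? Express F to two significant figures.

F = 0.66

F = (AUC_ev / D_ev) / (AUC_iv / D_iv)
  = (205/75) / (103/25)
  = 2.73333 / 4.12 = 0.6634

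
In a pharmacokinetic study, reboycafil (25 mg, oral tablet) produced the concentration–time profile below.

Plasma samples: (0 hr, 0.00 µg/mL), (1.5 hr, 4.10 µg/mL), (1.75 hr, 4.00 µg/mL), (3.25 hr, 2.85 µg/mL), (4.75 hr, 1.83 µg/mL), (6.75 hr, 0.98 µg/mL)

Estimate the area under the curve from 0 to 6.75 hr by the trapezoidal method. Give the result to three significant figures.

Trapezoidal AUC_0→6.75:
  [0→1.5]: (0.00+4.10)/2 × 1.5 = 3.075
  [1.5→1.75]: (4.10+4.00)/2 × 0.25 = 1.0125
  [1.75→3.25]: (4.00+2.85)/2 × 1.5 = 5.1375
  [3.25→4.75]: (2.85+1.83)/2 × 1.5 = 3.51
  [4.75→6.75]: (1.83+0.98)/2 × 2 = 2.81
  Sum = 15.545 µg/mL·hr

AUC = 15.5 µg/mL·hr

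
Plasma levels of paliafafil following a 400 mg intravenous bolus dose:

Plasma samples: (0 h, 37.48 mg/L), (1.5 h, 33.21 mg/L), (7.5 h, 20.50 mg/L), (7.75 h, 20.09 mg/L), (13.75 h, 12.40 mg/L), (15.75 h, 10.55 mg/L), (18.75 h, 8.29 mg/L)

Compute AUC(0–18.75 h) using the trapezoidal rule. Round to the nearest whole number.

AUC = 368 mg/L·h

Trapezoidal AUC_0→18.75:
  [0→1.5]: (37.48+33.21)/2 × 1.5 = 53.0175
  [1.5→7.5]: (33.21+20.50)/2 × 6 = 161.13
  [7.5→7.75]: (20.50+20.09)/2 × 0.25 = 5.07375
  [7.75→13.75]: (20.09+12.40)/2 × 6 = 97.47
  [13.75→15.75]: (12.40+10.55)/2 × 2 = 22.95
  [15.75→18.75]: (10.55+8.29)/2 × 3 = 28.26
  Sum = 367.90125 mg/L·h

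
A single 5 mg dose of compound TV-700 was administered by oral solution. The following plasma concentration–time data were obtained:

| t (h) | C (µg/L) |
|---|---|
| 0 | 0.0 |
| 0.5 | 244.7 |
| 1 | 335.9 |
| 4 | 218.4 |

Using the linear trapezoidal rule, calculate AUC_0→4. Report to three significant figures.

Trapezoidal AUC_0→4:
  [0→0.5]: (0.0+244.7)/2 × 0.5 = 61.175
  [0.5→1]: (244.7+335.9)/2 × 0.5 = 145.15
  [1→4]: (335.9+218.4)/2 × 3 = 831.45
  Sum = 1037.775 µg/L·h

AUC = 1040 µg/L·h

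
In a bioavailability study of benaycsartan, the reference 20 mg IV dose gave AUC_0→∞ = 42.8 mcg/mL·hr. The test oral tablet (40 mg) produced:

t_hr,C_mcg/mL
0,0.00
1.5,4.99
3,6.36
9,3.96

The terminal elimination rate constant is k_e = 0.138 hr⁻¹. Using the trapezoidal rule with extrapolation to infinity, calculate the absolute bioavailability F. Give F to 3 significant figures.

F = 0.840

Trapezoidal AUC_0→9 (oral tablet):
  [0→1.5]: (0.00+4.99)/2 × 1.5 = 3.7425
  [1.5→3]: (4.99+6.36)/2 × 1.5 = 8.5125
  [3→9]: (6.36+3.96)/2 × 6 = 30.96
  Sum = 43.215 mcg/mL·hr
Tail: C_last/k_e = 3.96/0.138 = 28.696
AUC_0→∞ (oral tablet) = 43.215 + 28.696 = 71.911 mcg/mL·hr
F = (AUC_ev/D_ev)/(AUC_iv/D_iv) = (71.911/40)/(42.8/20) = 1.797775/2.14 = 0.8401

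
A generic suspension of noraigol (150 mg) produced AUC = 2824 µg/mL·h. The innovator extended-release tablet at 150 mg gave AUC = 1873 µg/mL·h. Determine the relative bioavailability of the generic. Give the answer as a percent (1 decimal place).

F_rel = (AUC_test/D_test) / (AUC_ref/D_ref)
      = (2824/150) / (1873/150)
      = 18.8267 / 12.4867 = 1.5077 = 150.77%

F_rel = 150.8%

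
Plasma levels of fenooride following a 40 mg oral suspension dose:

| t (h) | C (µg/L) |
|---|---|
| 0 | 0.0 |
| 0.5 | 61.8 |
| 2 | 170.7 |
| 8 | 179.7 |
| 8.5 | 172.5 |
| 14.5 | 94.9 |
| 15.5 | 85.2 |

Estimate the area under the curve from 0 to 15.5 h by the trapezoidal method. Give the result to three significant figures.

AUC = 2220 µg/L·h

Trapezoidal AUC_0→15.5:
  [0→0.5]: (0.0+61.8)/2 × 0.5 = 15.45
  [0.5→2]: (61.8+170.7)/2 × 1.5 = 174.375
  [2→8]: (170.7+179.7)/2 × 6 = 1051.2
  [8→8.5]: (179.7+172.5)/2 × 0.5 = 88.05
  [8.5→14.5]: (172.5+94.9)/2 × 6 = 802.2
  [14.5→15.5]: (94.9+85.2)/2 × 1 = 90.05
  Sum = 2221.325 µg/L·h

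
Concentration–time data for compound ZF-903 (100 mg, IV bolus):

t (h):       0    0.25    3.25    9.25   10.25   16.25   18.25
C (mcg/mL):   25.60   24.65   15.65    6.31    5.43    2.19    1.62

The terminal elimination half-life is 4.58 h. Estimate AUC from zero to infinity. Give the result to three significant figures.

Trapezoidal AUC_0→18.25:
  [0→0.25]: (25.60+24.65)/2 × 0.25 = 6.28125
  [0.25→3.25]: (24.65+15.65)/2 × 3 = 60.45
  [3.25→9.25]: (15.65+6.31)/2 × 6 = 65.88
  [9.25→10.25]: (6.31+5.43)/2 × 1 = 5.87
  [10.25→16.25]: (5.43+2.19)/2 × 6 = 22.86
  [16.25→18.25]: (2.19+1.62)/2 × 2 = 3.81
  Sum = 165.15125 mcg/mL·h
k_e = ln2 / t½ = 0.693147 / 4.58 = 0.1513 h^-1
Extrapolated tail: C_last / k_e = 1.62 / 0.1513 = 10.707
AUC_0→∞ = 165.15125 + 10.707 = 175.85825 mcg/mL·h

AUC = 176 mcg/mL·h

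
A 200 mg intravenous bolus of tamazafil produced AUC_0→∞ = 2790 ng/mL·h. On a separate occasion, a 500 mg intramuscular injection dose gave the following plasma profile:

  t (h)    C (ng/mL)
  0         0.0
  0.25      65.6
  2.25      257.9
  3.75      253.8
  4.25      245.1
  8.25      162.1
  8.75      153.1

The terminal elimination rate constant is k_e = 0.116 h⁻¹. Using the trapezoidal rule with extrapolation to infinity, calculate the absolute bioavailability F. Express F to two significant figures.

Trapezoidal AUC_0→8.75 (intramuscular injection):
  [0→0.25]: (0.0+65.6)/2 × 0.25 = 8.2
  [0.25→2.25]: (65.6+257.9)/2 × 2 = 323.5
  [2.25→3.75]: (257.9+253.8)/2 × 1.5 = 383.775
  [3.75→4.25]: (253.8+245.1)/2 × 0.5 = 124.725
  [4.25→8.25]: (245.1+162.1)/2 × 4 = 814.4
  [8.25→8.75]: (162.1+153.1)/2 × 0.5 = 78.8
  Sum = 1733.4 ng/mL·h
Tail: C_last/k_e = 153.1/0.116 = 1319.828
AUC_0→∞ (intramuscular injection) = 1733.4 + 1319.828 = 3053.228 ng/mL·h
F = (AUC_ev/D_ev)/(AUC_iv/D_iv) = (3053.228/500)/(2790/200) = 6.106456/13.95 = 0.4377

F = 0.44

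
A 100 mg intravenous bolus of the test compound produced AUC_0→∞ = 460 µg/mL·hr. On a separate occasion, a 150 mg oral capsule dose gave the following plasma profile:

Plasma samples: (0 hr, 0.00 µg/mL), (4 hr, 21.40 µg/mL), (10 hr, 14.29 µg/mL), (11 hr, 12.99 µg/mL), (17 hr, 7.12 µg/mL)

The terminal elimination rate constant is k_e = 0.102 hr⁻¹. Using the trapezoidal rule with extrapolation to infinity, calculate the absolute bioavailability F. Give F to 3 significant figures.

Trapezoidal AUC_0→17 (oral capsule):
  [0→4]: (0.00+21.40)/2 × 4 = 42.8
  [4→10]: (21.40+14.29)/2 × 6 = 107.07
  [10→11]: (14.29+12.99)/2 × 1 = 13.64
  [11→17]: (12.99+7.12)/2 × 6 = 60.33
  Sum = 223.84 µg/mL·hr
Tail: C_last/k_e = 7.12/0.102 = 69.804
AUC_0→∞ (oral capsule) = 223.84 + 69.804 = 293.644 µg/mL·hr
F = (AUC_ev/D_ev)/(AUC_iv/D_iv) = (293.644/150)/(460/100) = 1.95763/4.6 = 0.4256

F = 0.426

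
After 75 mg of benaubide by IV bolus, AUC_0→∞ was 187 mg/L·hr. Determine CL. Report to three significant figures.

CL = Dose_iv / AUC_0→∞
   = 75 / 187 = 0.40107 L/hr

CL = 0.401 L/hr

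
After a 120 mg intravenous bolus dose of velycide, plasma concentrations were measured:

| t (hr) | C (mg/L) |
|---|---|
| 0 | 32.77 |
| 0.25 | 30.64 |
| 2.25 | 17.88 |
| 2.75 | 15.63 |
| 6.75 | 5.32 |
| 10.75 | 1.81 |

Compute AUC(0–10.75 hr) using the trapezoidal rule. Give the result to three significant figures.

Trapezoidal AUC_0→10.75:
  [0→0.25]: (32.77+30.64)/2 × 0.25 = 7.92625
  [0.25→2.25]: (30.64+17.88)/2 × 2 = 48.52
  [2.25→2.75]: (17.88+15.63)/2 × 0.5 = 8.3775
  [2.75→6.75]: (15.63+5.32)/2 × 4 = 41.9
  [6.75→10.75]: (5.32+1.81)/2 × 4 = 14.26
  Sum = 120.98375 mg/L·hr

AUC = 121 mg/L·hr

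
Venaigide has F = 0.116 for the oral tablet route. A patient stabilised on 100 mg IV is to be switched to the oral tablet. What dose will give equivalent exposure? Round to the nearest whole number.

For equal systemic exposure: F × D_ev = D_iv
D_ev = D_iv / F = 100 / 0.116 = 862.069 mg

D_oral = 862 mg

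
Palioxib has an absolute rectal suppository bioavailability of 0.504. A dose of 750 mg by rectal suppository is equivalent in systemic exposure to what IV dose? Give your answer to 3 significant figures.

Systemic exposure from an extravascular dose = F × D_ev, so the equivalent IV dose is F × D_ev.
D_iv = F × D_ev = 0.504 × 750 = 378 mg

D_iv = 378 mg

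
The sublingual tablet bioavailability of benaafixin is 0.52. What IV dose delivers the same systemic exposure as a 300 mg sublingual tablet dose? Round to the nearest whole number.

Systemic exposure from an extravascular dose = F × D_ev, so the equivalent IV dose is F × D_ev.
D_iv = F × D_ev = 0.52 × 300 = 156 mg

D_iv = 156 mg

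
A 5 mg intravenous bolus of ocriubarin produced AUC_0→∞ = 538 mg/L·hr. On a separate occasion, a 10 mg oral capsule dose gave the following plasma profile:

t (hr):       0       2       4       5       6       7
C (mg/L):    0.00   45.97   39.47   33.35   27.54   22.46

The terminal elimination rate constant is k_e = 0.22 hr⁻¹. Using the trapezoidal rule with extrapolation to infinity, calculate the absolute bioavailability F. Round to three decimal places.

Trapezoidal AUC_0→7 (oral capsule):
  [0→2]: (0.00+45.97)/2 × 2 = 45.97
  [2→4]: (45.97+39.47)/2 × 2 = 85.44
  [4→5]: (39.47+33.35)/2 × 1 = 36.41
  [5→6]: (33.35+27.54)/2 × 1 = 30.445
  [6→7]: (27.54+22.46)/2 × 1 = 25.0
  Sum = 223.265 mg/L·hr
Tail: C_last/k_e = 22.46/0.22 = 102.091
AUC_0→∞ (oral capsule) = 223.265 + 102.091 = 325.356 mg/L·hr
F = (AUC_ev/D_ev)/(AUC_iv/D_iv) = (325.356/10)/(538/5) = 32.5356/107.6 = 0.3024

F = 0.302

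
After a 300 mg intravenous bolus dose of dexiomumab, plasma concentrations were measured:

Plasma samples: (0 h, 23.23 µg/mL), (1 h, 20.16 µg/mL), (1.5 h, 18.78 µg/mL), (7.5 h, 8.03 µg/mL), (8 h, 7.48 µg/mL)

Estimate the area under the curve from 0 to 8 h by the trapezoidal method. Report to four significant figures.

AUC = 115.7 µg/mL·h

Trapezoidal AUC_0→8:
  [0→1]: (23.23+20.16)/2 × 1 = 21.695
  [1→1.5]: (20.16+18.78)/2 × 0.5 = 9.735
  [1.5→7.5]: (18.78+8.03)/2 × 6 = 80.43
  [7.5→8]: (8.03+7.48)/2 × 0.5 = 3.8775
  Sum = 115.7375 µg/mL·h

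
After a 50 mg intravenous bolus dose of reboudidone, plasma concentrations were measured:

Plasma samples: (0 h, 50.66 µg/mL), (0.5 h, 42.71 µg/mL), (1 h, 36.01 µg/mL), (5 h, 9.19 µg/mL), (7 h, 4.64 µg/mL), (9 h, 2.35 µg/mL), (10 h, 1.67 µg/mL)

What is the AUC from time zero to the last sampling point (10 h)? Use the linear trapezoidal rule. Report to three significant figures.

AUC = 156 µg/mL·h

Trapezoidal AUC_0→10:
  [0→0.5]: (50.66+42.71)/2 × 0.5 = 23.3425
  [0.5→1]: (42.71+36.01)/2 × 0.5 = 19.68
  [1→5]: (36.01+9.19)/2 × 4 = 90.4
  [5→7]: (9.19+4.64)/2 × 2 = 13.83
  [7→9]: (4.64+2.35)/2 × 2 = 6.99
  [9→10]: (2.35+1.67)/2 × 1 = 2.01
  Sum = 156.2525 µg/mL·h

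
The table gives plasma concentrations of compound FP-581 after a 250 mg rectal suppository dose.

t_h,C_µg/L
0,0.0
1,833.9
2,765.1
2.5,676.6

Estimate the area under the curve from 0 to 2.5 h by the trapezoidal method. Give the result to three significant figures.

AUC = 1580 µg/L·h

Trapezoidal AUC_0→2.5:
  [0→1]: (0.0+833.9)/2 × 1 = 416.95
  [1→2]: (833.9+765.1)/2 × 1 = 799.5
  [2→2.5]: (765.1+676.6)/2 × 0.5 = 360.425
  Sum = 1576.875 µg/L·h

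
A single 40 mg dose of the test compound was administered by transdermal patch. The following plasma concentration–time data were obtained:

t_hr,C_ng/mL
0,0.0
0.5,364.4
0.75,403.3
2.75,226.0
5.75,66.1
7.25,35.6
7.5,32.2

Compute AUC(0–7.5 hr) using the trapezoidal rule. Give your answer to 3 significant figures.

Trapezoidal AUC_0→7.5:
  [0→0.5]: (0.0+364.4)/2 × 0.5 = 91.1
  [0.5→0.75]: (364.4+403.3)/2 × 0.25 = 95.9625
  [0.75→2.75]: (403.3+226.0)/2 × 2 = 629.3
  [2.75→5.75]: (226.0+66.1)/2 × 3 = 438.15
  [5.75→7.25]: (66.1+35.6)/2 × 1.5 = 76.275
  [7.25→7.5]: (35.6+32.2)/2 × 0.25 = 8.475
  Sum = 1339.2625 ng/mL·hr

AUC = 1340 ng/mL·hr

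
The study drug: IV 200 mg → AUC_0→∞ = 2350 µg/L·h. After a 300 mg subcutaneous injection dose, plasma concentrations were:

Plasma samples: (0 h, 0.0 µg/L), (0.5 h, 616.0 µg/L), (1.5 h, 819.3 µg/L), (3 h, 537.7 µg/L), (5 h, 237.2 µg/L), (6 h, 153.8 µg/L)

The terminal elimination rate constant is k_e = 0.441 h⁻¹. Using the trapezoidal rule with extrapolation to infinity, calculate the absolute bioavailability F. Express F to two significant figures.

F = 0.91

Trapezoidal AUC_0→6 (subcutaneous injection):
  [0→0.5]: (0.0+616.0)/2 × 0.5 = 154.0
  [0.5→1.5]: (616.0+819.3)/2 × 1 = 717.65
  [1.5→3]: (819.3+537.7)/2 × 1.5 = 1017.75
  [3→5]: (537.7+237.2)/2 × 2 = 774.9
  [5→6]: (237.2+153.8)/2 × 1 = 195.5
  Sum = 2859.8 µg/L·h
Tail: C_last/k_e = 153.8/0.441 = 348.753
AUC_0→∞ (subcutaneous injection) = 2859.8 + 348.753 = 3208.553 µg/L·h
F = (AUC_ev/D_ev)/(AUC_iv/D_iv) = (3208.553/300)/(2350/200) = 10.6952/11.75 = 0.9102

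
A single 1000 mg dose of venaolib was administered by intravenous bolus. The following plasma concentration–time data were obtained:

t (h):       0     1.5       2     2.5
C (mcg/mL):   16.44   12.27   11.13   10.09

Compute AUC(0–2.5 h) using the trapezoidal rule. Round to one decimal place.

AUC = 32.7 mcg/mL·h

Trapezoidal AUC_0→2.5:
  [0→1.5]: (16.44+12.27)/2 × 1.5 = 21.5325
  [1.5→2]: (12.27+11.13)/2 × 0.5 = 5.85
  [2→2.5]: (11.13+10.09)/2 × 0.5 = 5.305
  Sum = 32.6875 mcg/mL·h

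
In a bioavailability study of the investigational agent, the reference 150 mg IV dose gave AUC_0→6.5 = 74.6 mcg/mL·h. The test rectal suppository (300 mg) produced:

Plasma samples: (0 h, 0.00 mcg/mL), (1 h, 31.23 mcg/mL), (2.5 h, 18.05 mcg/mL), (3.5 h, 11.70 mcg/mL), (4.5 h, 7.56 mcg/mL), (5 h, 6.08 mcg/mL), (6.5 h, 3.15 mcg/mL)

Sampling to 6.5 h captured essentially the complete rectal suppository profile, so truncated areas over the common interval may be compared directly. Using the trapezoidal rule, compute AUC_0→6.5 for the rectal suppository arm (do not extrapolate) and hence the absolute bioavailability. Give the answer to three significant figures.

Trapezoidal AUC_0→6.5 (rectal suppository):
  [0→1]: (0.00+31.23)/2 × 1 = 15.615
  [1→2.5]: (31.23+18.05)/2 × 1.5 = 36.96
  [2.5→3.5]: (18.05+11.70)/2 × 1 = 14.875
  [3.5→4.5]: (11.70+7.56)/2 × 1 = 9.63
  [4.5→5]: (7.56+6.08)/2 × 0.5 = 3.41
  [5→6.5]: (6.08+3.15)/2 × 1.5 = 6.9225
  Sum = 87.4125 mcg/mL·h
F = (AUC_ev/D_ev)/(AUC_iv/D_iv) = (87.4125/300)/(74.6/150) = 0.291375/0.497333 = 0.5859

F = 0.586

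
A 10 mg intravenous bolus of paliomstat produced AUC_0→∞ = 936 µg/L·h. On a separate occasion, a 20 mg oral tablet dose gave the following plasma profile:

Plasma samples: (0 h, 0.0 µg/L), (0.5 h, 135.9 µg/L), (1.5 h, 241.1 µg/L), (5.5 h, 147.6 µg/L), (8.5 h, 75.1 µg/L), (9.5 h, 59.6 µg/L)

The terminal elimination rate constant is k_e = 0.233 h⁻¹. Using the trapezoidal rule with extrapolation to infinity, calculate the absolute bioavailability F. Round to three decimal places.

Trapezoidal AUC_0→9.5 (oral tablet):
  [0→0.5]: (0.0+135.9)/2 × 0.5 = 33.975
  [0.5→1.5]: (135.9+241.1)/2 × 1 = 188.5
  [1.5→5.5]: (241.1+147.6)/2 × 4 = 777.4
  [5.5→8.5]: (147.6+75.1)/2 × 3 = 334.05
  [8.5→9.5]: (75.1+59.6)/2 × 1 = 67.35
  Sum = 1401.275 µg/L·h
Tail: C_last/k_e = 59.6/0.233 = 255.794
AUC_0→∞ (oral tablet) = 1401.275 + 255.794 = 1657.069 µg/L·h
F = (AUC_ev/D_ev)/(AUC_iv/D_iv) = (1657.069/20)/(936/10) = 82.85345/93.6 = 0.8852

F = 0.885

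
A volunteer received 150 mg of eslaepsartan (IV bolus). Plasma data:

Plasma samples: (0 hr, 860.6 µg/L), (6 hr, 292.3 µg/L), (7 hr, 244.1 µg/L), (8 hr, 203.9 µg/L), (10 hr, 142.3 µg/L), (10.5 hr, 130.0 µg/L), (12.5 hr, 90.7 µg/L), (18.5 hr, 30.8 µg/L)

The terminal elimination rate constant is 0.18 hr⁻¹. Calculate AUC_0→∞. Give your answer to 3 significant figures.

AUC = 5120 µg/L·hr

Trapezoidal AUC_0→18.5:
  [0→6]: (860.6+292.3)/2 × 6 = 3458.7
  [6→7]: (292.3+244.1)/2 × 1 = 268.2
  [7→8]: (244.1+203.9)/2 × 1 = 224.0
  [8→10]: (203.9+142.3)/2 × 2 = 346.2
  [10→10.5]: (142.3+130.0)/2 × 0.5 = 68.075
  [10.5→12.5]: (130.0+90.7)/2 × 2 = 220.7
  [12.5→18.5]: (90.7+30.8)/2 × 6 = 364.5
  Sum = 4950.375 µg/L·hr
Extrapolated tail: C_last / k_e = 30.8 / 0.18 = 171.111
AUC_0→∞ = 4950.375 + 171.111 = 5121.486 µg/L·hr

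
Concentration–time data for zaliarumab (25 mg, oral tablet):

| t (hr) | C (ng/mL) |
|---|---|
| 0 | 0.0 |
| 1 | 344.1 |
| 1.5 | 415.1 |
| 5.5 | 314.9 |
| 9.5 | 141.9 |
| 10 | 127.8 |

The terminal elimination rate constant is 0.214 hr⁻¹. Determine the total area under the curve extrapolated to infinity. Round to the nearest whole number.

AUC = 3400 ng/mL·hr

Trapezoidal AUC_0→10:
  [0→1]: (0.0+344.1)/2 × 1 = 172.05
  [1→1.5]: (344.1+415.1)/2 × 0.5 = 189.8
  [1.5→5.5]: (415.1+314.9)/2 × 4 = 1460.0
  [5.5→9.5]: (314.9+141.9)/2 × 4 = 913.6
  [9.5→10]: (141.9+127.8)/2 × 0.5 = 67.425
  Sum = 2802.875 ng/mL·hr
Extrapolated tail: C_last / k_e = 127.8 / 0.214 = 597.196
AUC_0→∞ = 2802.875 + 597.196 = 3400.071 ng/mL·hr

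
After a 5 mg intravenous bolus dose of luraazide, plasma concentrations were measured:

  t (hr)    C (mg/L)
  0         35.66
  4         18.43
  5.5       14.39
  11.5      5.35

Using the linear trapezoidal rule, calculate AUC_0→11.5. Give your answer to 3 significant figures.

AUC = 192 mg/L·hr

Trapezoidal AUC_0→11.5:
  [0→4]: (35.66+18.43)/2 × 4 = 108.18
  [4→5.5]: (18.43+14.39)/2 × 1.5 = 24.615
  [5.5→11.5]: (14.39+5.35)/2 × 6 = 59.22
  Sum = 192.015 mg/L·hr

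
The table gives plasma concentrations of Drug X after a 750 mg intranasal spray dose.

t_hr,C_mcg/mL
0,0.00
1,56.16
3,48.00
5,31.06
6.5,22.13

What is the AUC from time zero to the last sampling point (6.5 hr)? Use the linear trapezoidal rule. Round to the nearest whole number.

Trapezoidal AUC_0→6.5:
  [0→1]: (0.00+56.16)/2 × 1 = 28.08
  [1→3]: (56.16+48.00)/2 × 2 = 104.16
  [3→5]: (48.00+31.06)/2 × 2 = 79.06
  [5→6.5]: (31.06+22.13)/2 × 1.5 = 39.8925
  Sum = 251.1925 mcg/mL·hr

AUC = 251 mcg/mL·hr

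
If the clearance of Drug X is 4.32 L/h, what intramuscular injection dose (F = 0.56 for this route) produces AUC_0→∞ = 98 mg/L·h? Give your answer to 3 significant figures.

Dose = CL × AUC_0→∞ / F
     = 4.32 × 98 / 0.56 = 756 mg

Dose = 756 mg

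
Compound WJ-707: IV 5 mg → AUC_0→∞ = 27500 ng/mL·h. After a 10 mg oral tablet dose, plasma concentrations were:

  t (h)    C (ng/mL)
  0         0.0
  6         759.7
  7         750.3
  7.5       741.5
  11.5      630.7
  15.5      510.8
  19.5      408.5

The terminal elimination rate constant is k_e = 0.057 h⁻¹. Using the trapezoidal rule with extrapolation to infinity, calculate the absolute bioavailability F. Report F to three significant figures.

Trapezoidal AUC_0→19.5 (oral tablet):
  [0→6]: (0.0+759.7)/2 × 6 = 2279.1
  [6→7]: (759.7+750.3)/2 × 1 = 755.0
  [7→7.5]: (750.3+741.5)/2 × 0.5 = 372.95
  [7.5→11.5]: (741.5+630.7)/2 × 4 = 2744.4
  [11.5→15.5]: (630.7+510.8)/2 × 4 = 2283.0
  [15.5→19.5]: (510.8+408.5)/2 × 4 = 1838.6
  Sum = 10273.05 ng/mL·h
Tail: C_last/k_e = 408.5/0.057 = 7166.667
AUC_0→∞ (oral tablet) = 10273.05 + 7166.667 = 17439.717 ng/mL·h
F = (AUC_ev/D_ev)/(AUC_iv/D_iv) = (17439.717/10)/(27500/5) = 1743.9717/5500 = 0.3171

F = 0.317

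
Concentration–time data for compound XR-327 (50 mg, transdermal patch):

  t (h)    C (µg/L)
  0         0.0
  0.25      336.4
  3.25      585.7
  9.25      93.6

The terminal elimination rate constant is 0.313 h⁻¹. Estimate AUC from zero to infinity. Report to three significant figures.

Trapezoidal AUC_0→9.25:
  [0→0.25]: (0.0+336.4)/2 × 0.25 = 42.05
  [0.25→3.25]: (336.4+585.7)/2 × 3 = 1383.15
  [3.25→9.25]: (585.7+93.6)/2 × 6 = 2037.9
  Sum = 3463.1 µg/L·h
Extrapolated tail: C_last / k_e = 93.6 / 0.313 = 299.042
AUC_0→∞ = 3463.1 + 299.042 = 3762.142 µg/L·h

AUC = 3760 µg/L·h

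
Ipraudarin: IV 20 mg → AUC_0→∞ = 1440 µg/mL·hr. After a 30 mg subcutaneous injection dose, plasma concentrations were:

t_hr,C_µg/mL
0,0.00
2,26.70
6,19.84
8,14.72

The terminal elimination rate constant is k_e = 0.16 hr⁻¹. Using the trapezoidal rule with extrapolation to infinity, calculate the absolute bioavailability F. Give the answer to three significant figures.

F = 0.114

Trapezoidal AUC_0→8 (subcutaneous injection):
  [0→2]: (0.00+26.70)/2 × 2 = 26.7
  [2→6]: (26.70+19.84)/2 × 4 = 93.08
  [6→8]: (19.84+14.72)/2 × 2 = 34.56
  Sum = 154.34 µg/mL·hr
Tail: C_last/k_e = 14.72/0.16 = 92.000
AUC_0→∞ (subcutaneous injection) = 154.34 + 92.000 = 246.34 µg/mL·hr
F = (AUC_ev/D_ev)/(AUC_iv/D_iv) = (246.34/30)/(1440/20) = 8.21133/72 = 0.1140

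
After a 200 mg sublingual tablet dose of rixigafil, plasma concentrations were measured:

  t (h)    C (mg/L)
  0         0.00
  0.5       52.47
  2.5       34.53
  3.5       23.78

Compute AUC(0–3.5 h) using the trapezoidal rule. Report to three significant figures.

Trapezoidal AUC_0→3.5:
  [0→0.5]: (0.00+52.47)/2 × 0.5 = 13.1175
  [0.5→2.5]: (52.47+34.53)/2 × 2 = 87.0
  [2.5→3.5]: (34.53+23.78)/2 × 1 = 29.155
  Sum = 129.2725 mg/L·h

AUC = 129 mg/L·h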